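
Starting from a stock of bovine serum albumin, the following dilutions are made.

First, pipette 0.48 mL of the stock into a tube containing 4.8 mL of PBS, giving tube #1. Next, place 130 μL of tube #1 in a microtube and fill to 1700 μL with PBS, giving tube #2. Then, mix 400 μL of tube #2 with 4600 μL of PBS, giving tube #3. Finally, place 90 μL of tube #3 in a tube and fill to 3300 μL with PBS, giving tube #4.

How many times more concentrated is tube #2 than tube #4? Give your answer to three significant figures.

458

Step 1: 0.48 mL + 4.8 mL = 5.28 mL total → factor 5.28/0.48 = 11
Step 2: 130 μL brought to 1700 μL → factor 1700/130 = 13.077
Step 3: 400 μL + 4600 μL = 5000 μL total → factor 5000/400 = 12.5
Step 4: 90 μL brought to 3300 μL → factor 3300/90 = 36.667
Dilution factor to tube #2 = 143.85; to tube #4 = 65929
[tube #2]/[tube #4] = (factor to tube #4)/(factor to tube #2) = 65929/143.85 = 458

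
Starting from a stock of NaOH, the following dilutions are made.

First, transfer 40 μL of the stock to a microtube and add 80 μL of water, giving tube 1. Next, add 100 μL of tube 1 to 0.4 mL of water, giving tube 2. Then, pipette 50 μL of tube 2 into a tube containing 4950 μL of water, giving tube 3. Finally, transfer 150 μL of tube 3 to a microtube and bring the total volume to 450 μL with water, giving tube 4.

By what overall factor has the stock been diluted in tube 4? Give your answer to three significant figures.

4.50 × 10^3

Step 1: 40 μL + 80 μL = 120 μL total → factor 120/40 = 3
Step 2: 100 μL + 0.4 mL = 500 μL total → factor 500/100 = 5
Step 3: 50 μL + 4950 μL = 5000 μL total → factor 5000/50 = 100
Step 4: 150 μL brought to 450 μL → factor 450/150 = 3
Overall dilution factor = 3 × 5 × 100 × 3 = 4500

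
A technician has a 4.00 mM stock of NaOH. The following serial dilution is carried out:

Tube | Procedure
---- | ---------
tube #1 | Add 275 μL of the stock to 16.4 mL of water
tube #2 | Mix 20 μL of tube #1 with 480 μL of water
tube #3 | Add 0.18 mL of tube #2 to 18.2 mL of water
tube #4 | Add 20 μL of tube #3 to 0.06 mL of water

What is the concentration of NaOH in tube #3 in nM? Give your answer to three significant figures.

Step 1: 275 μL + 16.4 mL = 16675 μL total → factor 16675/275 = 60.636
Step 2: 20 μL + 480 μL = 500 μL total → factor 500/20 = 25
Step 3: 0.18 mL + 18.2 mL = 18.38 mL total → factor 18.38/0.18 = 102.11
Dilution factor through tube #3 = 60.636 × 25 × 102.11 = 1.5479 × 10^5
[tube #3] = 4.00 mM / 1.5479 × 10^5 = 2.584 × 10^-5 mM = 25.8 nM

25.8 nM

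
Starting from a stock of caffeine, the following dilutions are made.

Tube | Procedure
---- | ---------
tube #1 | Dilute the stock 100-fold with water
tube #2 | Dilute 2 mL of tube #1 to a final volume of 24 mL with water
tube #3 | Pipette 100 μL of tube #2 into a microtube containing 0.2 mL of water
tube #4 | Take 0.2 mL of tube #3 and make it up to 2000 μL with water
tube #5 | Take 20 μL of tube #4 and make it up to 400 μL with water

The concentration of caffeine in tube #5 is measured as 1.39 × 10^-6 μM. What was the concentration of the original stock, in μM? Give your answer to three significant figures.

1.00 μM

Step 1: 100-fold → factor 100
Step 2: 2 mL brought to 24 mL → factor 24/2 = 12
Step 3: 100 μL + 0.2 mL = 300 μL total → factor 300/100 = 3
Step 4: 0.2 mL brought to 2000 μL → factor 2/0.2 = 10
Step 5: 20 μL brought to 400 μL → factor 400/20 = 20
Overall dilution factor = 100 × 12 × 3 × 10 × 20 = 7.2 × 10^5
Stock = 1.39 × 10^-6 μM × 7.2 × 10^5 = 1.00 μM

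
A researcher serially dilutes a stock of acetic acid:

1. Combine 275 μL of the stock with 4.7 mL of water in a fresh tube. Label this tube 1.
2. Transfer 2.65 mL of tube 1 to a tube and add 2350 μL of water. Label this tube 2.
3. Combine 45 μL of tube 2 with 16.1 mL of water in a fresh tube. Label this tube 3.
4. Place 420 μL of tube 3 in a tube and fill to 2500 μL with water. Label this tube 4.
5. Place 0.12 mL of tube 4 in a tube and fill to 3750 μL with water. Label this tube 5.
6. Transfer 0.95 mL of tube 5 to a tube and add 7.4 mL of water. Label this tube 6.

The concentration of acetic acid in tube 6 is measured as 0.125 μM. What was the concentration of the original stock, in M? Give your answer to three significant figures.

Step 1: 275 μL + 4.7 mL = 4975 μL total → factor 4975/275 = 18.091
Step 2: 2.65 mL + 2350 μL = 5 mL total → factor 5/2.65 = 1.8868
Step 3: 45 μL + 16.1 mL = 16145 μL total → factor 16145/45 = 358.78
Step 4: 420 μL brought to 2500 μL → factor 2500/420 = 5.9524
Step 5: 0.12 mL brought to 3750 μL → factor 3.75/0.12 = 31.25
Step 6: 0.95 mL + 7.4 mL = 8.35 mL total → factor 8.35/0.95 = 8.7895
Overall dilution factor = 18.091 × 1.8868 × 358.78 × 5.9524 × 31.25 × 8.7895 = 2.0022 × 10^7
Stock = 0.125 μM × 2.0022 × 10^7 = 2.503 × 10^6 μM = 2.50 M

2.50 M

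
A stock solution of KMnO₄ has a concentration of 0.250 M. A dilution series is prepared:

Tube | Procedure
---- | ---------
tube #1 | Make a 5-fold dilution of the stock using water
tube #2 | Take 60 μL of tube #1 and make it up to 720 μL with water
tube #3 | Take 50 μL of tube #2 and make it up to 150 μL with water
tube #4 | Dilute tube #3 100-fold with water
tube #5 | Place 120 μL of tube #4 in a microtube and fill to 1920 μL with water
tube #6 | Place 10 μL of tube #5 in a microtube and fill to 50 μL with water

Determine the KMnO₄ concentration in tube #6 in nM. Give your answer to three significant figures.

Step 1: 5-fold → factor 5
Step 2: 60 μL brought to 720 μL → factor 720/60 = 12
Step 3: 50 μL brought to 150 μL → factor 150/50 = 3
Step 4: 100-fold → factor 100
Step 5: 120 μL brought to 1920 μL → factor 1920/120 = 16
Step 6: 10 μL brought to 50 μL → factor 50/10 = 5
Overall dilution factor = 5 × 12 × 3 × 100 × 16 × 5 = 1.44 × 10^6
Final = 0.250 M / 1.44 × 10^6 = 1.736 × 10^-7 M = 174 nM

174 nM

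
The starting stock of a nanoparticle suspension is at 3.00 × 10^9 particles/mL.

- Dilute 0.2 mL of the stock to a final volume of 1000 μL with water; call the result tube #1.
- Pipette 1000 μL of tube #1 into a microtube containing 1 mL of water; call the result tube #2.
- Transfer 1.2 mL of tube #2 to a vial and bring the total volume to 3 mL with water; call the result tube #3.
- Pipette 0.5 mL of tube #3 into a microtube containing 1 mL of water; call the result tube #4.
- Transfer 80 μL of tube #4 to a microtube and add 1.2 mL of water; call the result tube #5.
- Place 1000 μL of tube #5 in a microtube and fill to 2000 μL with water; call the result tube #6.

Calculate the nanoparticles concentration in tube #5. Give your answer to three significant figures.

2.50 × 10^6 particles/mL

Step 1: 0.2 mL brought to 1000 μL → factor 1/0.2 = 5
Step 2: 1000 μL + 1 mL = 2000 μL total → factor 2000/1000 = 2
Step 3: 1.2 mL brought to 3 mL → factor 3/1.2 = 2.5
Step 4: 0.5 mL + 1 mL = 1.5 mL total → factor 1.5/0.5 = 3
Step 5: 80 μL + 1.2 mL = 1280 μL total → factor 1280/80 = 16
Dilution factor through tube #5 = 5 × 2 × 2.5 × 3 × 16 = 1200
[tube #5] = 3.00 × 10^9 particles/mL / 1200 = 2.50 × 10^6 particles/mL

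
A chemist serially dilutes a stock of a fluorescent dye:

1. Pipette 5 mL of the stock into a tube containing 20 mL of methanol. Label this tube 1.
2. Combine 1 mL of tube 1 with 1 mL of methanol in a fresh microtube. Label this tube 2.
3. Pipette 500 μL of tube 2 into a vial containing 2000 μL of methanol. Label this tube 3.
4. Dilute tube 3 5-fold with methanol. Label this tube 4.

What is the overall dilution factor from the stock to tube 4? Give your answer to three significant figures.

Step 1: 5 mL + 20 mL = 25 mL total → factor 25/5 = 5
Step 2: 1 mL + 1 mL = 2 mL total → factor 2/1 = 2
Step 3: 500 μL + 2000 μL = 2500 μL total → factor 2500/500 = 5
Step 4: 5-fold → factor 5
Overall dilution factor = 5 × 2 × 5 × 5 = 250

250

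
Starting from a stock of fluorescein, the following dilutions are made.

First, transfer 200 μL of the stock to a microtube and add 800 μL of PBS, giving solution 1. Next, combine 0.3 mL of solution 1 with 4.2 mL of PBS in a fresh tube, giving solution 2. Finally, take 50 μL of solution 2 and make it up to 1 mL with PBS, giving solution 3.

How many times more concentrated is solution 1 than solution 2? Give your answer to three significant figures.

15.0

Step 1: 200 μL + 800 μL = 1000 μL total → factor 1000/200 = 5
Step 2: 0.3 mL + 4.2 mL = 4.5 mL total → factor 4.5/0.3 = 15
Dilution factor to solution 1 = 5; to solution 2 = 75
[solution 1]/[solution 2] = (factor to solution 2)/(factor to solution 1) = 75/5 = 15.0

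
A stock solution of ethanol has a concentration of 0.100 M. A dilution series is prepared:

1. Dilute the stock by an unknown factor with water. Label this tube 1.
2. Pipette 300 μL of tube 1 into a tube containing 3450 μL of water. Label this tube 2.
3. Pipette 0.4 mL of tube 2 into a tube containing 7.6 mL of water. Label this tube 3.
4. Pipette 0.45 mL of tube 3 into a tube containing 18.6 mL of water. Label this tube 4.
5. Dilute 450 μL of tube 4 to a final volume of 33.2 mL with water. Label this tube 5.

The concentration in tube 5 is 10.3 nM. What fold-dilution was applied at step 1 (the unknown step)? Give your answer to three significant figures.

12.4-fold

Step 1: unknown factor x
Step 2: 300 μL + 3450 μL = 3750 μL total → factor 3750/300 = 12.5
Step 3: 0.4 mL + 7.6 mL = 8 mL total → factor 8/0.4 = 20
Step 4: 0.45 mL + 18.6 mL = 19.05 mL total → factor 19.05/0.45 = 42.333
Step 5: 450 μL brought to 33.2 mL → factor 33200/450 = 73.778
Product of known-step factors = 7.8081 × 10^5
Overall factor = 0.100 M / (10.3 nM) = 9.7087 × 10^6
x = 9.7087 × 10^6 / 7.8081 × 10^5 = 12.4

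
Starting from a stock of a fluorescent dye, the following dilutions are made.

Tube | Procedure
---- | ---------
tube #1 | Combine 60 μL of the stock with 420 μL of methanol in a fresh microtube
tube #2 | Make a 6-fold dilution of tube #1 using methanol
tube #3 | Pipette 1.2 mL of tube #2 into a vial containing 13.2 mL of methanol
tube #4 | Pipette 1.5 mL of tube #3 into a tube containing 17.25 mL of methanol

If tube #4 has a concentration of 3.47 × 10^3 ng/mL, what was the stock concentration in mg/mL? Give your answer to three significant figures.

25.0 mg/mL

Step 1: 60 μL + 420 μL = 480 μL total → factor 480/60 = 8
Step 2: 6-fold → factor 6
Step 3: 1.2 mL + 13.2 mL = 14.4 mL total → factor 14.4/1.2 = 12
Step 4: 1.5 mL + 17.25 mL = 18.75 mL total → factor 18.75/1.5 = 12.5
Overall dilution factor = 8 × 6 × 12 × 12.5 = 7200
Stock = 3.47 × 10^3 ng/mL × 7200 = 2.498 × 10^7 ng/mL = 25.0 mg/mL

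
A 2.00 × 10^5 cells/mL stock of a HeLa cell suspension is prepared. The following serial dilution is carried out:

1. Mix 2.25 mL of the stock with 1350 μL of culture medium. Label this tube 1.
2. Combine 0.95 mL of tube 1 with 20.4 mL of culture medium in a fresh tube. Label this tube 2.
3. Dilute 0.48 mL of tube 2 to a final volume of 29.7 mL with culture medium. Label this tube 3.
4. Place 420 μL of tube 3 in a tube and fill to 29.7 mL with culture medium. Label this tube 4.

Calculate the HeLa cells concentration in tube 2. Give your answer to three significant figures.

Step 1: 2.25 mL + 1350 μL = 3.6 mL total → factor 3.6/2.25 = 1.6
Step 2: 0.95 mL + 20.4 mL = 21.35 mL total → factor 21.35/0.95 = 22.474
Dilution factor through tube 2 = 1.6 × 22.474 = 35.958
[tube 2] = 2.00 × 10^5 cells/mL / 35.958 = 5.56 × 10^3 cells/mL

5.56 × 10^3 cells/mL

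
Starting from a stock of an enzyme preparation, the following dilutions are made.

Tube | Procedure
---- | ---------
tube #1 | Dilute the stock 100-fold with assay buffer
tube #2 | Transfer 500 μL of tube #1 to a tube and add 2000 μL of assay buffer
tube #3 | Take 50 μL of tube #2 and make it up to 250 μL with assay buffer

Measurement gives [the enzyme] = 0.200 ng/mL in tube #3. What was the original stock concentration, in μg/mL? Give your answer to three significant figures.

Step 1: 100-fold → factor 100
Step 2: 500 μL + 2000 μL = 2500 μL total → factor 2500/500 = 5
Step 3: 50 μL brought to 250 μL → factor 250/50 = 5
Overall dilution factor = 100 × 5 × 5 = 2500
Stock = 0.200 ng/mL × 2500 = 500.0 ng/mL = 0.500 μg/mL

0.500 μg/mL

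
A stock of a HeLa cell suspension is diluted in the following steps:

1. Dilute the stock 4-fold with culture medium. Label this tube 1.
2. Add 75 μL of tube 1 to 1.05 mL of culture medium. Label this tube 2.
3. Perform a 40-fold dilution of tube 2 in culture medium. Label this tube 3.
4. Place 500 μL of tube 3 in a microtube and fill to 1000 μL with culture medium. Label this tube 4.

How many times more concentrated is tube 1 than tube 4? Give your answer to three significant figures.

Step 1: 4-fold → factor 4
Step 2: 75 μL + 1.05 mL = 1125 μL total → factor 1125/75 = 15
Step 3: 40-fold → factor 40
Step 4: 500 μL brought to 1000 μL → factor 1000/500 = 2
Dilution factor to tube 1 = 4; to tube 4 = 4800
[tube 1]/[tube 4] = (factor to tube 4)/(factor to tube 1) = 4800/4 = 1.20 × 10^3

1.20 × 10^3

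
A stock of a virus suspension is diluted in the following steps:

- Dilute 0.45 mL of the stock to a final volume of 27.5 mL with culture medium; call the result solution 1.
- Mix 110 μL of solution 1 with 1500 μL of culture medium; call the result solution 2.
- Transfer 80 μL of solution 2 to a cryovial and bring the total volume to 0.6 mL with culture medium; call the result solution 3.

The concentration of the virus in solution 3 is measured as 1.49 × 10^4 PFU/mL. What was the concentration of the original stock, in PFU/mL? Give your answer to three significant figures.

1.00 × 10^8 PFU/mL

Step 1: 0.45 mL brought to 27.5 mL → factor 27.5/0.45 = 61.111
Step 2: 110 μL + 1500 μL = 1610 μL total → factor 1610/110 = 14.636
Step 3: 80 μL brought to 0.6 mL → factor 600/80 = 7.5
Overall dilution factor = 61.111 × 14.636 × 7.5 = 6708.3
Stock = 1.49 × 10^4 PFU/mL × 6708.3 = 1.00 × 10^8 PFU/mL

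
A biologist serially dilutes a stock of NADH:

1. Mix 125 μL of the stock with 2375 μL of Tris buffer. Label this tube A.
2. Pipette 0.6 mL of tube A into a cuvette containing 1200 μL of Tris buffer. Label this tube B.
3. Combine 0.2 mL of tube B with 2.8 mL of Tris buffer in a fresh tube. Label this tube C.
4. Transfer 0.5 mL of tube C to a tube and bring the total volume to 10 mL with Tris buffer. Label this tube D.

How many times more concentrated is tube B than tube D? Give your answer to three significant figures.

Step 1: 125 μL + 2375 μL = 2500 μL total → factor 2500/125 = 20
Step 2: 0.6 mL + 1200 μL = 1.8 mL total → factor 1.8/0.6 = 3
Step 3: 0.2 mL + 2.8 mL = 3 mL total → factor 3/0.2 = 15
Step 4: 0.5 mL brought to 10 mL → factor 10/0.5 = 20
Dilution factor to tube B = 60; to tube D = 18000
[tube B]/[tube D] = (factor to tube D)/(factor to tube B) = 18000/60 = 300

300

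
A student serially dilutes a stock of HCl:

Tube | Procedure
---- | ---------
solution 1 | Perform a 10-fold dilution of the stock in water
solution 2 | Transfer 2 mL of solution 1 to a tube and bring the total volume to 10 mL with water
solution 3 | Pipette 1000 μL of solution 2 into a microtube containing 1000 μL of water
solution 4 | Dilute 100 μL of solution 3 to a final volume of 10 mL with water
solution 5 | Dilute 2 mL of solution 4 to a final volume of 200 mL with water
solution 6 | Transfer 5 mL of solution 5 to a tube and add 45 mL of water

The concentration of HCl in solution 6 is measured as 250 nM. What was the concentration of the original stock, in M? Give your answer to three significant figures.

Step 1: 10-fold → factor 10
Step 2: 2 mL brought to 10 mL → factor 10/2 = 5
Step 3: 1000 μL + 1000 μL = 2000 μL total → factor 2000/1000 = 2
Step 4: 100 μL brought to 10 mL → factor 10000/100 = 100
Step 5: 2 mL brought to 200 mL → factor 200/2 = 100
Step 6: 5 mL + 45 mL = 50 mL total → factor 50/5 = 10
Overall dilution factor = 10 × 5 × 2 × 100 × 100 × 10 = 1 × 10^7
Stock = 250 nM × 1 × 10^7 = 2.500 × 10^9 nM = 2.50 M

2.50 M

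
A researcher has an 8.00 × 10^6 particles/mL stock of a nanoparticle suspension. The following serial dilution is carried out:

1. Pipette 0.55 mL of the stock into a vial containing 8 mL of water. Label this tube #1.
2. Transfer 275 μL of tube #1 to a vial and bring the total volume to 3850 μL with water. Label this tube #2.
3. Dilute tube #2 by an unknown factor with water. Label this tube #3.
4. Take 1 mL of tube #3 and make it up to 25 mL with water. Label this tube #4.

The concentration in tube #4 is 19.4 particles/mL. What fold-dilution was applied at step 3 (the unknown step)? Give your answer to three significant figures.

Step 1: 0.55 mL + 8 mL = 8.55 mL total → factor 8.55/0.55 = 15.545
Step 2: 275 μL brought to 3850 μL → factor 3850/275 = 14
Step 3: unknown factor x
Step 4: 1 mL brought to 25 mL → factor 25/1 = 25
Product of known-step factors = 5440.9
Overall factor = 8.00 × 10^6 particles/mL / (19.4 particles/mL) = 4.1237 × 10^5
x = 4.1237 × 10^5 / 5440.9 = 75.8

75.8-fold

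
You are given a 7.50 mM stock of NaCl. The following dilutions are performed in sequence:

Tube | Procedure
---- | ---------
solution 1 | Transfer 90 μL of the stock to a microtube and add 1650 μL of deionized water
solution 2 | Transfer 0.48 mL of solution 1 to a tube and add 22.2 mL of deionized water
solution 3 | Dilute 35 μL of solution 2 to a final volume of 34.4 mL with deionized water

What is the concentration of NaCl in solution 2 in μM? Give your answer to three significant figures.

Step 1: 90 μL + 1650 μL = 1740 μL total → factor 1740/90 = 19.333
Step 2: 0.48 mL + 22.2 mL = 22.68 mL total → factor 22.68/0.48 = 47.25
Dilution factor through solution 2 = 19.333 × 47.25 = 913.5
[solution 2] = 7.50 mM / 913.5 = 0.008210 mM = 8.21 μM

8.21 μM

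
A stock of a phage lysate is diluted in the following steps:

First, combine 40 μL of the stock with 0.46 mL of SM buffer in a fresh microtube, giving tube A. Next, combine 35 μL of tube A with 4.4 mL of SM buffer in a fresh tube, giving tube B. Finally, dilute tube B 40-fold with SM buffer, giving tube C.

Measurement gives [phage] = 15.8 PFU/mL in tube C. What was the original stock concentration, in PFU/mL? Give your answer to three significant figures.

Step 1: 40 μL + 0.46 mL = 500 μL total → factor 500/40 = 12.5
Step 2: 35 μL + 4.4 mL = 4435 μL total → factor 4435/35 = 126.71
Step 3: 40-fold → factor 40
Overall dilution factor = 12.5 × 126.71 × 40 = 63357
Stock = 15.8 PFU/mL × 63357 = 1.00 × 10^6 PFU/mL

1.00 × 10^6 PFU/mL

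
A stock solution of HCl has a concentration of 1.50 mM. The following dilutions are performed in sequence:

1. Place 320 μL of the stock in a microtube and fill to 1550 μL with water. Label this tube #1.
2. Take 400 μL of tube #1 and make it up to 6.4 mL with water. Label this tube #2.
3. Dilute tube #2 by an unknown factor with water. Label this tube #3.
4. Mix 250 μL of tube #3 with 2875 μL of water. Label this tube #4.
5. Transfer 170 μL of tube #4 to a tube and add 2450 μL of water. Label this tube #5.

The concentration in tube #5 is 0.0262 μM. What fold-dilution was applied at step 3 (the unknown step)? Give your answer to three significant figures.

Step 1: 320 μL brought to 1550 μL → factor 1550/320 = 4.8438
Step 2: 400 μL brought to 6.4 mL → factor 6400/400 = 16
Step 3: unknown factor x
Step 4: 250 μL + 2875 μL = 3125 μL total → factor 3125/250 = 12.5
Step 5: 170 μL + 2450 μL = 2620 μL total → factor 2620/170 = 15.412
Product of known-step factors = 14930
Overall factor = 1.50 mM / (0.0262 μM) = 57252
x = 57252 / 14930 = 3.83

3.83-fold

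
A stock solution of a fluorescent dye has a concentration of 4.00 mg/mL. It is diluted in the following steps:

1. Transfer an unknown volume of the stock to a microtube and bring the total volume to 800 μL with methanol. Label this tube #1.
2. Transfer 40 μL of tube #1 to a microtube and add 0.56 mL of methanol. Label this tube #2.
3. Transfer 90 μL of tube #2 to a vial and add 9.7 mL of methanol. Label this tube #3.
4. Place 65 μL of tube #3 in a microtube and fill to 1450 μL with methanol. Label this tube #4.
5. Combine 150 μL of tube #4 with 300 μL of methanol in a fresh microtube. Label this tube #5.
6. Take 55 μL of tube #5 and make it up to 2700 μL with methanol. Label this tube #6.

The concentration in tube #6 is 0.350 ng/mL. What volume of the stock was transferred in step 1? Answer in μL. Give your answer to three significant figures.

375 μL

Step 1: v brought to 800 μL → factor = 800 μL/v
Step 2: 40 μL + 0.56 mL = 600 μL total → factor 600/40 = 15
Step 3: 90 μL + 9.7 mL = 9790 μL total → factor 9790/90 = 108.78
Step 4: 65 μL brought to 1450 μL → factor 1450/65 = 22.308
Step 5: 150 μL + 300 μL = 450 μL total → factor 450/150 = 3
Step 6: 55 μL brought to 2700 μL → factor 2700/55 = 49.091
Product of known-step factors = 5.3605 × 10^6
Overall factor = 4.00 mg/mL / (0.350 ng/mL) = 1.1429 × 10^7
Step-1 factor = 1.1429 × 10^7 / 5.3605 × 10^6 = 2.132
v = 800 μL / 2.132 = 375 μL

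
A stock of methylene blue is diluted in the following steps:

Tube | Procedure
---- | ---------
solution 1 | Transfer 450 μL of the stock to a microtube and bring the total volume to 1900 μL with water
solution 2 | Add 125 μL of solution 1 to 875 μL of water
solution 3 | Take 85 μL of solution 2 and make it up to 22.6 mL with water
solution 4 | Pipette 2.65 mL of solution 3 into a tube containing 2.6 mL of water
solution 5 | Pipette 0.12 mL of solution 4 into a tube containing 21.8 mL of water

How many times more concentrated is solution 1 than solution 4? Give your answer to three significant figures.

Step 1: 450 μL brought to 1900 μL → factor 1900/450 = 4.2222
Step 2: 125 μL + 875 μL = 1000 μL total → factor 1000/125 = 8
Step 3: 85 μL brought to 22.6 mL → factor 22600/85 = 265.88
Step 4: 2.65 mL + 2.6 mL = 5.25 mL total → factor 5.25/2.65 = 1.9811
Dilution factor to solution 1 = 4.2222; to solution 4 = 17792
[solution 1]/[solution 4] = (factor to solution 4)/(factor to solution 1) = 17792/4.2222 = 4.21 × 10^3

4.21 × 10^3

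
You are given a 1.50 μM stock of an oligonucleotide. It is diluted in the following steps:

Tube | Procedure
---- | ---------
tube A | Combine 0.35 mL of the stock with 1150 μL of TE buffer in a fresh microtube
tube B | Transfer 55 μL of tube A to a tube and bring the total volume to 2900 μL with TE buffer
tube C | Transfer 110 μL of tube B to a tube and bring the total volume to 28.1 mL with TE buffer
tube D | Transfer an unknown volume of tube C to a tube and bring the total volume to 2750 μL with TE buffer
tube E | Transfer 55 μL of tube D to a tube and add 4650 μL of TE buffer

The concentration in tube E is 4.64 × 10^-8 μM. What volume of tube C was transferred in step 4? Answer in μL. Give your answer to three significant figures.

Step 1: 0.35 mL + 1150 μL = 1.5 mL total → factor 1.5/0.35 = 4.2857
Step 2: 55 μL brought to 2900 μL → factor 2900/55 = 52.727
Step 3: 110 μL brought to 28.1 mL → factor 28100/110 = 255.45
Step 4: v brought to 2750 μL → factor = 2750 μL/v
Step 5: 55 μL + 4650 μL = 4705 μL total → factor 4705/55 = 85.545
Product of known-step factors = 4.9382 × 10^6
Overall factor = 1.50 μM / (4.64 × 10^-8 μM) = 3.2328 × 10^7
Step-4 factor = 3.2328 × 10^7 / 4.9382 × 10^6 = 6.5464
v = 2750 μL / 6.5464 = 420 μL

420 μL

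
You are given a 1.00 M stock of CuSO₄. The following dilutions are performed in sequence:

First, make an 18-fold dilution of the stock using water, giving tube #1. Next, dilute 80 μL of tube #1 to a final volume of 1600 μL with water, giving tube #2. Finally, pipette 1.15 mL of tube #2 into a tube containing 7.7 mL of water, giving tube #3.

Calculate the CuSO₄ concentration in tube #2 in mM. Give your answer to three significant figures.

Step 1: 18-fold → factor 18
Step 2: 80 μL brought to 1600 μL → factor 1600/80 = 20
Dilution factor through tube #2 = 18 × 20 = 360
[tube #2] = 1.00 M / 360 = 0.002778 M = 2.78 mM

2.78 mM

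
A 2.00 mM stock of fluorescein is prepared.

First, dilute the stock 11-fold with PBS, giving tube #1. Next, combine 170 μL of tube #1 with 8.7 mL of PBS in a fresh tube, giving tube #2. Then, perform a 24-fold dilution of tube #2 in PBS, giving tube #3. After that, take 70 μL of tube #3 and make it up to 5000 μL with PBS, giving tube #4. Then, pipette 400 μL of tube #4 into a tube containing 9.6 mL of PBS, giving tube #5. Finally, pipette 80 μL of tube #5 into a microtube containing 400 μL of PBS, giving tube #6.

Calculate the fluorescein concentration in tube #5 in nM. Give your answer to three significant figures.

0.0813 nM

Step 1: 11-fold → factor 11
Step 2: 170 μL + 8.7 mL = 8870 μL total → factor 8870/170 = 52.176
Step 3: 24-fold → factor 24
Step 4: 70 μL brought to 5000 μL → factor 5000/70 = 71.429
Step 5: 400 μL + 9.6 mL = 10000 μL total → factor 10000/400 = 25
Dilution factor through tube #5 = 11 × 52.176 × 24 × 71.429 × 25 = 2.4597 × 10^7
[tube #5] = 2.00 mM / 2.4597 × 10^7 = 8.131 × 10^-8 mM = 0.0813 nM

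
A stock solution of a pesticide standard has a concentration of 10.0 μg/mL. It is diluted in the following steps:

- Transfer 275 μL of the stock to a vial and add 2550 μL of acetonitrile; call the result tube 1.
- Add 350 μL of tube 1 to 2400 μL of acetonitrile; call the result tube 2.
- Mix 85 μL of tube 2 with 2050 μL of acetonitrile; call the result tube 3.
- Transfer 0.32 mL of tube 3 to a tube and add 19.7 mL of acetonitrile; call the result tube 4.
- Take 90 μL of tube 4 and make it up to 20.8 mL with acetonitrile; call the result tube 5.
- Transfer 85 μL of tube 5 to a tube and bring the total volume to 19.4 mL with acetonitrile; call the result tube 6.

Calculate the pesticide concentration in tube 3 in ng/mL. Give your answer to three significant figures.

4.93 ng/mL

Step 1: 275 μL + 2550 μL = 2825 μL total → factor 2825/275 = 10.273
Step 2: 350 μL + 2400 μL = 2750 μL total → factor 2750/350 = 7.8571
Step 3: 85 μL + 2050 μL = 2135 μL total → factor 2135/85 = 25.118
Dilution factor through tube 3 = 10.273 × 7.8571 × 25.118 = 2027.4
[tube 3] = 10.0 μg/mL / 2027.4 = 0.004933 μg/mL = 4.93 ng/mL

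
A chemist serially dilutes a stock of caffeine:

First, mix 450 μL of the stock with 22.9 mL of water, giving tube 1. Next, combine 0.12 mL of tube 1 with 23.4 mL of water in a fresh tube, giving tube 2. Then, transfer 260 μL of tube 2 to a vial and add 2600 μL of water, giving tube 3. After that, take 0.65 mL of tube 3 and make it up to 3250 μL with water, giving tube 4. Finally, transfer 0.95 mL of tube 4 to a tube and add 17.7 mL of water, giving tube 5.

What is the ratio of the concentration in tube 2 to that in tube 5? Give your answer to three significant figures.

Step 1: 450 μL + 22.9 mL = 23350 μL total → factor 23350/450 = 51.889
Step 2: 0.12 mL + 23.4 mL = 23.52 mL total → factor 23.52/0.12 = 196
Step 3: 260 μL + 2600 μL = 2860 μL total → factor 2860/260 = 11
Step 4: 0.65 mL brought to 3250 μL → factor 3.25/0.65 = 5
Step 5: 0.95 mL + 17.7 mL = 18.65 mL total → factor 18.65/0.95 = 19.632
Dilution factor to tube 2 = 10170; to tube 5 = 1.0981 × 10^7
[tube 2]/[tube 5] = (factor to tube 5)/(factor to tube 2) = 1.0981 × 10^7/10170 = 1.08 × 10^3

1.08 × 10^3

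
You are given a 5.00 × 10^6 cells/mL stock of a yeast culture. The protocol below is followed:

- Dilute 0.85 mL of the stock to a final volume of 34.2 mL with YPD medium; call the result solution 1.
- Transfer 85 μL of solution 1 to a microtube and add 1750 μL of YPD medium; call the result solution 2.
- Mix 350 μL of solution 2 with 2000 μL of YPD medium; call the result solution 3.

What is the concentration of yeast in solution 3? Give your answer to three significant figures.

857 cells/mL

Step 1: 0.85 mL brought to 34.2 mL → factor 34.2/0.85 = 40.235
Step 2: 85 μL + 1750 μL = 1835 μL total → factor 1835/85 = 21.588
Step 3: 350 μL + 2000 μL = 2350 μL total → factor 2350/350 = 6.7143
Overall dilution factor = 40.235 × 21.588 × 6.7143 = 5832.1
Final = 5.00 × 10^6 cells/mL / 5832.1 = 857 cells/mL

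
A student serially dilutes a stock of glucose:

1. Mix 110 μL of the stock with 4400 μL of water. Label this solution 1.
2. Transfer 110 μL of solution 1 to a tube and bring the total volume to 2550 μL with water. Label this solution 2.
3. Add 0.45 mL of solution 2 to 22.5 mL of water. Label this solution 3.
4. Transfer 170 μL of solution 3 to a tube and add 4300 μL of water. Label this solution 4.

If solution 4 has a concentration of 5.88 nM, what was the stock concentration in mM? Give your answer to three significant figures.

Step 1: 110 μL + 4400 μL = 4510 μL total → factor 4510/110 = 41
Step 2: 110 μL brought to 2550 μL → factor 2550/110 = 23.182
Step 3: 0.45 mL + 22.5 mL = 22.95 mL total → factor 22.95/0.45 = 51
Step 4: 170 μL + 4300 μL = 4470 μL total → factor 4470/170 = 26.294
Overall dilution factor = 41 × 23.182 × 51 × 26.294 = 1.2746 × 10^6
Stock = 5.88 nM × 1.2746 × 10^6 = 7.494 × 10^6 nM = 7.49 mM

7.49 mM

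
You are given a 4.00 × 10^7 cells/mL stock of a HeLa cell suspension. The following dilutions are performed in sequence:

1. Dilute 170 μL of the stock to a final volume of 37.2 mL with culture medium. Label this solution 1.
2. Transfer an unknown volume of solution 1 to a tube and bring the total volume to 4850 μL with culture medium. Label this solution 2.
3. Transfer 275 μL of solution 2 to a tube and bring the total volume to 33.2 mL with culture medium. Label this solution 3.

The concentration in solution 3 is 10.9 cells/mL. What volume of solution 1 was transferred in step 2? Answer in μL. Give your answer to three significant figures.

34.9 μL

Step 1: 170 μL brought to 37.2 mL → factor 37200/170 = 218.82
Step 2: v brought to 4850 μL → factor = 4850 μL/v
Step 3: 275 μL brought to 33.2 mL → factor 33200/275 = 120.73
Product of known-step factors = 26418
Overall factor = 4.00 × 10^7 cells/mL / (10.9 cells/mL) = 3.6697 × 10^6
Step-2 factor = 3.6697 × 10^6 / 26418 = 138.91
v = 4850 μL / 138.91 = 34.9 μL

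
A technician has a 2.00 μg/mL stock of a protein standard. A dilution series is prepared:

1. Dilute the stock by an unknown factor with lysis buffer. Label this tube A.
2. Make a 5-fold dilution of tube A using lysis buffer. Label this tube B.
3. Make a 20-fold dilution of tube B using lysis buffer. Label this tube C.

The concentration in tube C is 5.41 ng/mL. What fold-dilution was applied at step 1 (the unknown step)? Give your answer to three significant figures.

3.70-fold

Step 1: unknown factor x
Step 2: 5-fold → factor 5
Step 3: 20-fold → factor 20
Product of known-step factors = 100
Overall factor = 2.00 μg/mL / (5.41 ng/mL) = 369.69
x = 369.69 / 100 = 3.70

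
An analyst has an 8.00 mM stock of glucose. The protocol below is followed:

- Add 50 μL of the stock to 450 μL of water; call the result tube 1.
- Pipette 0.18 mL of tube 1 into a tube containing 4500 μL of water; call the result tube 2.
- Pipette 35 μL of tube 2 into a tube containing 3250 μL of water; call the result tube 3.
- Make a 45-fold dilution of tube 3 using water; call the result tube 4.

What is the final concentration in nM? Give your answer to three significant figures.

Step 1: 50 μL + 450 μL = 500 μL total → factor 500/50 = 10
Step 2: 0.18 mL + 4500 μL = 4.68 mL total → factor 4.68/0.18 = 26
Step 3: 35 μL + 3250 μL = 3285 μL total → factor 3285/35 = 93.857
Step 4: 45-fold → factor 45
Overall dilution factor = 10 × 26 × 93.857 × 45 = 1.0981 × 10^6
Final = 8.00 mM / 1.0981 × 10^6 = 7.285 × 10^-6 mM = 7.29 nM

7.29 nM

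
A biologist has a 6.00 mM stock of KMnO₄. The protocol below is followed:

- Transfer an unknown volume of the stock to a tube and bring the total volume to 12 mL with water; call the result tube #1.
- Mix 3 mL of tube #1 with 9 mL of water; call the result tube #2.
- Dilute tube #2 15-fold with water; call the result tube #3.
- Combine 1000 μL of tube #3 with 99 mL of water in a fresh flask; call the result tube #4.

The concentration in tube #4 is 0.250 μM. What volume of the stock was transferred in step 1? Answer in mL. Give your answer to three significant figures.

3.00 mL

Step 1: v brought to 12 mL → factor = 12 mL/v
Step 2: 3 mL + 9 mL = 12 mL total → factor 12/3 = 4
Step 3: 15-fold → factor 15
Step 4: 1000 μL + 99 mL = 1 × 10^5 μL total → factor 1 × 10^5/1000 = 100
Product of known-step factors = 6000
Overall factor = 6.00 mM / (0.250 μM) = 24000
Step-1 factor = 24000 / 6000 = 4
v = 12 mL / 4 = 3.00 mL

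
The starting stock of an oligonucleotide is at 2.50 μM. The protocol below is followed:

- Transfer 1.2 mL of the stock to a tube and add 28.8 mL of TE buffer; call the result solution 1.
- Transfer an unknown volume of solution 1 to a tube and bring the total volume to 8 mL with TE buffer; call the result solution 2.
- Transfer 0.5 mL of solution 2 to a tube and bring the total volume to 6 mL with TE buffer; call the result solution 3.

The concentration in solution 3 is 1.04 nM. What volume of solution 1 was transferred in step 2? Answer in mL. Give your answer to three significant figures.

0.998 mL

Step 1: 1.2 mL + 28.8 mL = 30 mL total → factor 30/1.2 = 25
Step 2: v brought to 8 mL → factor = 8 mL/v
Step 3: 0.5 mL brought to 6 mL → factor 6/0.5 = 12
Product of known-step factors = 300
Overall factor = 2.50 μM / (1.04 nM) = 2403.8
Step-2 factor = 2403.8 / 300 = 8.0128
v = 8 mL / 8.0128 = 0.998 mL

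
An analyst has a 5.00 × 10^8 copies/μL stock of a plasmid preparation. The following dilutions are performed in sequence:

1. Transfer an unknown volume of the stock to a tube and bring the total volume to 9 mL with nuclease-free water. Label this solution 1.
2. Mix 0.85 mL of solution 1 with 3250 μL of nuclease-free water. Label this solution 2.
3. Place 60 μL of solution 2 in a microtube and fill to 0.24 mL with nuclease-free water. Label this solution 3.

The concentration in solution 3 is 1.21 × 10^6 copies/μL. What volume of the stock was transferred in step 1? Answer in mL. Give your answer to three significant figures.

0.420 mL

Step 1: v brought to 9 mL → factor = 9 mL/v
Step 2: 0.85 mL + 3250 μL = 4.1 mL total → factor 4.1/0.85 = 4.8235
Step 3: 60 μL brought to 0.24 mL → factor 240/60 = 4
Product of known-step factors = 19.294
Overall factor = 5.00 × 10^8 copies/μL / (1.21 × 10^6 copies/μL) = 413.22
Step-1 factor = 413.22 / 19.294 = 21.417
v = 9 mL / 21.417 = 0.420 mL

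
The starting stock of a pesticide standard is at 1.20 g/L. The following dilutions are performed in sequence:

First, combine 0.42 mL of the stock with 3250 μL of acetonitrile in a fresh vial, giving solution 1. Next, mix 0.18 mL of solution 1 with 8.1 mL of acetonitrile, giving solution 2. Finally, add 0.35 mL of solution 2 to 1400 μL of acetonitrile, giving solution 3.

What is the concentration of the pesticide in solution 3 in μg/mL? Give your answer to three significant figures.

0.597 μg/mL

Step 1: 0.42 mL + 3250 μL = 3.67 mL total → factor 3.67/0.42 = 8.7381
Step 2: 0.18 mL + 8.1 mL = 8.28 mL total → factor 8.28/0.18 = 46
Step 3: 0.35 mL + 1400 μL = 1.75 mL total → factor 1.75/0.35 = 5
Overall dilution factor = 8.7381 × 46 × 5 = 2009.8
Final = 1.20 g/L / 2009.8 = 0.0005971 g/L = 0.597 μg/mL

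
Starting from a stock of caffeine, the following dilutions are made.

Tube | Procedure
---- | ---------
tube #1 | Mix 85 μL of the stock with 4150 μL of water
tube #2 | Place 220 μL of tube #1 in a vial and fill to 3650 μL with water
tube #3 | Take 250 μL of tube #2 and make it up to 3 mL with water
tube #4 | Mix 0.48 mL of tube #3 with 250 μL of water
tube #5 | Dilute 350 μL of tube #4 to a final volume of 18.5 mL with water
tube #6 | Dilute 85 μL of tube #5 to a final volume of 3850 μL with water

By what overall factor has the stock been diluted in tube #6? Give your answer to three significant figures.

Step 1: 85 μL + 4150 μL = 4235 μL total → factor 4235/85 = 49.824
Step 2: 220 μL brought to 3650 μL → factor 3650/220 = 16.591
Step 3: 250 μL brought to 3 mL → factor 3000/250 = 12
Step 4: 0.48 mL + 250 μL = 0.73 mL total → factor 0.73/0.48 = 1.5208
Step 5: 350 μL brought to 18.5 mL → factor 18500/350 = 52.857
Step 6: 85 μL brought to 3850 μL → factor 3850/85 = 45.294
Overall dilution factor = 49.824 × 16.591 × 12 × 1.5208 × 52.857 × 45.294 = 3.6117 × 10^7

3.61 × 10^7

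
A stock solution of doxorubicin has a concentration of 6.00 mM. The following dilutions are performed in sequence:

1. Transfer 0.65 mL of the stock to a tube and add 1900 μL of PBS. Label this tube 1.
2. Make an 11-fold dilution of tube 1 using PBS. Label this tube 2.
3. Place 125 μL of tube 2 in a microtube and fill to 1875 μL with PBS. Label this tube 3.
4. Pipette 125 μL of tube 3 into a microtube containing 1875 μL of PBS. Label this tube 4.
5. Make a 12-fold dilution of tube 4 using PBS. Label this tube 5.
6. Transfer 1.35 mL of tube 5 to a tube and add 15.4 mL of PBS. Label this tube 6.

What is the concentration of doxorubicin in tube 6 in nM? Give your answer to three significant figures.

Step 1: 0.65 mL + 1900 μL = 2.55 mL total → factor 2.55/0.65 = 3.9231
Step 2: 11-fold → factor 11
Step 3: 125 μL brought to 1875 μL → factor 1875/125 = 15
Step 4: 125 μL + 1875 μL = 2000 μL total → factor 2000/125 = 16
Step 5: 12-fold → factor 12
Step 6: 1.35 mL + 15.4 mL = 16.75 mL total → factor 16.75/1.35 = 12.407
Overall dilution factor = 3.9231 × 11 × 15 × 16 × 12 × 12.407 = 1.542 × 10^6
Final = 6.00 mM / 1.542 × 10^6 = 3.891 × 10^-6 mM = 3.89 nM

3.89 nM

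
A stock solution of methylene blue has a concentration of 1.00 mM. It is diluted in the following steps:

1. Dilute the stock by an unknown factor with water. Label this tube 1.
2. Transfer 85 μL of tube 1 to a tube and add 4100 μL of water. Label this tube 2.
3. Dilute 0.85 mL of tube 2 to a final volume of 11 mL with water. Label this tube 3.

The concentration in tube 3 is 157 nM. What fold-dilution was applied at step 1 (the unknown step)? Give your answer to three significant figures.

10.0-fold

Step 1: unknown factor x
Step 2: 85 μL + 4100 μL = 4185 μL total → factor 4185/85 = 49.235
Step 3: 0.85 mL brought to 11 mL → factor 11/0.85 = 12.941
Product of known-step factors = 637.16
Overall factor = 1.00 mM / (157 nM) = 6369.4
x = 6369.4 / 637.16 = 10.0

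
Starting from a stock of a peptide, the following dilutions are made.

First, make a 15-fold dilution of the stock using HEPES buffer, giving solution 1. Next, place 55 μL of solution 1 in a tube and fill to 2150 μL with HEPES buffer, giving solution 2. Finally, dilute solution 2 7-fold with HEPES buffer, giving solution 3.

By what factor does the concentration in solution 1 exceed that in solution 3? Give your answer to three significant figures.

274

Step 1: 15-fold → factor 15
Step 2: 55 μL brought to 2150 μL → factor 2150/55 = 39.091
Step 3: 7-fold → factor 7
Dilution factor to solution 1 = 15; to solution 3 = 4104.5
[solution 1]/[solution 3] = (factor to solution 3)/(factor to solution 1) = 4104.5/15 = 274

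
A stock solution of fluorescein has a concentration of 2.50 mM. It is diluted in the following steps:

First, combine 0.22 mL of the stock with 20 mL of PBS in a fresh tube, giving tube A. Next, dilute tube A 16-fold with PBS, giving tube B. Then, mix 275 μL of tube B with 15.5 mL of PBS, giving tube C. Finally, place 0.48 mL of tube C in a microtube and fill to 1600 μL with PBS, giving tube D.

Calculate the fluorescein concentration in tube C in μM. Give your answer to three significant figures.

Step 1: 0.22 mL + 20 mL = 20.22 mL total → factor 20.22/0.22 = 91.909
Step 2: 16-fold → factor 16
Step 3: 275 μL + 15.5 mL = 15775 μL total → factor 15775/275 = 57.364
Dilution factor through tube C = 91.909 × 16 × 57.364 = 84356
[tube C] = 2.50 mM / 84356 = 2.964 × 10^-5 mM = 0.0296 μM

0.0296 μM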